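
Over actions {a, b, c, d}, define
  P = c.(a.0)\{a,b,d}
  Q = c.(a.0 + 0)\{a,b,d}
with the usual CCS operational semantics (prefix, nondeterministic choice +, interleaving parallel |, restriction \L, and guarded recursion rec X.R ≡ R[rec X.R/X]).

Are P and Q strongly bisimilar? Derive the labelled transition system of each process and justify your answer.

LTS(P): 2 reachable states
  p0 = c.(a.0)\{a,b,d} has moves -c-> p1
  p1 = (a.0)\{a,b,d} has moves stopped
LTS(Q): 2 reachable states
  q0 = c.(a.0 + 0)\{a,b,d} has moves -c-> q1
  q1 = (a.0 + 0)\{a,b,d} has moves stopped
Partition-refinement fixed point:
  B0 = {p0, q0}
  B1 = {p1, q1}
p0 ∈ B0, q0 ∈ B0 → same block

YES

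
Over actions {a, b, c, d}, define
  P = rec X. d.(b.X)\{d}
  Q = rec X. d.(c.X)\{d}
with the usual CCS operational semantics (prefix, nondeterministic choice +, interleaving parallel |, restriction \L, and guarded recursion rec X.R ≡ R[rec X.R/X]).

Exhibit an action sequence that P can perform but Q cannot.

db

LTS(P): 3 reachable states
  m0 = rec X. d.(b.X)\{d} | ··d··> m1
  m1 = (b.(rec X. d.(b.X)\{d}))\{d} | ··b··> m2
  m2 = (rec X. d.(b.X)\{d})\{d} | ·
LTS(Q): 3 reachable states
  n0 = rec X. d.(c.X)\{d} | ··d··> n1
  n1 = (c.(rec X. d.(c.X)\{d}))\{d} | ··c··> n2
  n2 = (rec X. d.(c.X)\{d})\{d} | ·
Executing db from P (initial set {m0}):
  step 1 (d): {m1}
  step 2 (b): {m2}
  P completes σ.
Executing db from Q (initial set {n0}):
  step 1 (d): {n1}
  step 2 (b): ∅ (Q stuck)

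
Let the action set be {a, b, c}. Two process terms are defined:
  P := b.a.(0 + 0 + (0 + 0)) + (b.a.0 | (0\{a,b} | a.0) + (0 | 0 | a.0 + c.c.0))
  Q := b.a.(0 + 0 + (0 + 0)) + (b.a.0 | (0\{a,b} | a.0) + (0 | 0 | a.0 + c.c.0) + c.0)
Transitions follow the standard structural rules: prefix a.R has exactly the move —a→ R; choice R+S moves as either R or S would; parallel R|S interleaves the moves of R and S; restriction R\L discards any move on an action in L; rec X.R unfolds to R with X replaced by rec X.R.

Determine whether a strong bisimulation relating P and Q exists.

not bisimilar

P's transition system — 11 states:
  m0 = b.a.(0 + 0 + (0 + 0)) + (b.a.0 | (0\{a,b} | a.0) + (0 | 0 | a.0 + c.c.0)) → —a→ m1, —a→ m2, —b→ m3, —b→ m4, —c→ m5
  m1 = 0 | 0 | 0 → (no moves)
  m2 = b.a.0 | (0\{a,b} | 0) → —b→ m6
  m3 = a.(0 + 0 + (0 + 0)) → —a→ m7
  m4 = a.0 | (0\{a,b} | a.0) → —a→ m6, —a→ m8
  m5 = c.0 → —c→ m9
  m6 = a.0 | (0\{a,b} | 0) → —a→ m10
  m7 = 0 + 0 + (0 + 0) → (no moves)
  m8 = 0 | (0\{a,b} | a.0) → —a→ m10
  m9 = 0 → (no moves)
  m10 = 0 | (0\{a,b} | 0) → (no moves)
Q's transition system — 11 states:
  n0 = b.a.(0 + 0 + (0 + 0)) + (b.a.0 | (0\{a,b} | a.0) + (0 | 0 | a.0 + c.c.0) + c.0) → —a→ n1, —a→ n2, —b→ n3, —b→ n4, —c→ n5, —c→ n6
  n1 = 0 | 0 | 0 → (no moves)
  n2 = b.a.0 | (0\{a,b} | 0) → —b→ n7
  n3 = a.(0 + 0 + (0 + 0)) → —a→ n8
  n4 = a.0 | (0\{a,b} | a.0) → —a→ n7, —a→ n9
  n5 = 0 → (no moves)
  n6 = c.0 → —c→ n5
  n7 = a.0 | (0\{a,b} | 0) → —a→ n10
  n8 = 0 + 0 + (0 + 0) → (no moves)
  n9 = 0 | (0\{a,b} | a.0) → —a→ n10
  n10 = 0 | (0\{a,b} | 0) → (no moves)
Coarsest stable partition (strong bisimilarity classes):
  B0 = {m0}
  B1 = {m3, m6, m8, n3, n7, n9}
  B2 = {m1, m10, m7, m9, n1, n10, n5, n8}
  B3 = {m4, n4}
  B4 = {m5, n6}
  B5 = {m2, n2}
  B6 = {n0}
m0 ∈ B0, n0 ∈ B6 → different blocks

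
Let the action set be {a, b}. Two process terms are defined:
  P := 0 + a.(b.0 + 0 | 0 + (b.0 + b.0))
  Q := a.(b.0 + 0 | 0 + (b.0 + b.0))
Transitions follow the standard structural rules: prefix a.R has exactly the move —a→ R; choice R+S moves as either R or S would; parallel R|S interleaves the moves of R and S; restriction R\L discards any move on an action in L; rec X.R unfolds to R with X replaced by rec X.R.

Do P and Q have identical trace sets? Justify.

LTS(P): 3 reachable states
  s0 = 0 + a.(b.0 + 0 | 0 + (b.0 + b.0)) has moves ··a··> s1
  s1 = b.0 + 0 | 0 + (b.0 + b.0) has moves ··b··> s2
  s2 = 0 has moves stopped
LTS(Q): 3 reachable states
  t0 = a.(b.0 + 0 | 0 + (b.0 + b.0)) has moves ··a··> t1
  t1 = b.0 + 0 | 0 + (b.0 + b.0) has moves ··b··> t2
  t2 = 0 has moves stopped
Partition-refinement fixed point:
  B0 = {s0, t0}
  B1 = {s1, t1}
  B2 = {s2, t2}
s0 ∈ B0, t0 ∈ B0 → same block
Bisimilar ⇒ trace-equivalent.

trace-equivalent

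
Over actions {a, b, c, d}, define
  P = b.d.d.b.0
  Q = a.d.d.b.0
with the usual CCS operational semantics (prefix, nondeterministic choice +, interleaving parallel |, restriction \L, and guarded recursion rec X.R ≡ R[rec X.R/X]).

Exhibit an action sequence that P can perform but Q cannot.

LTS(P): 5 reachable states
  p0 = b.d.d.b.0 → —b→ p1
  p1 = d.d.b.0 → —d→ p2
  p2 = d.b.0 → —d→ p3
  p3 = b.0 → —b→ p4
  p4 = 0 → ∅
LTS(Q): 5 reachable states
  q0 = a.d.d.b.0 → —a→ q1
  q1 = d.d.b.0 → —d→ q2
  q2 = d.b.0 → —d→ q3
  q3 = b.0 → —b→ q4
  q4 = 0 → ∅
Executing b from P (initial set {p0}):
  step 1 (b): {p1}
  ✓ P
Executing b from Q (initial set {q0}):
  step 1 (b): no successor for Q

b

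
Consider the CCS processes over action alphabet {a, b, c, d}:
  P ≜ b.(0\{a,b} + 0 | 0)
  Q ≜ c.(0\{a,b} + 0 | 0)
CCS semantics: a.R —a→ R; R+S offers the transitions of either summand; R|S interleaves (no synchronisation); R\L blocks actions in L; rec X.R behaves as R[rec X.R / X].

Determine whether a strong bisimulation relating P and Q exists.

Reachable graph of P (2 states):
  s0 = b.(0\{a,b} + 0 | 0) has moves --b--▸ s1
  s1 = 0\{a,b} + 0 | 0 has moves ∅
Reachable graph of Q (2 states):
  t0 = c.(0\{a,b} + 0 | 0) has moves --c--▸ t1
  t1 = 0\{a,b} + 0 | 0 has moves ∅
Coarsest stable partition (strong bisimilarity classes):
  B0 = {s0}
  B1 = {s1, t1}
  B2 = {t0}
s0 ∈ B0, t0 ∈ B2 → different blocks

not bisimilar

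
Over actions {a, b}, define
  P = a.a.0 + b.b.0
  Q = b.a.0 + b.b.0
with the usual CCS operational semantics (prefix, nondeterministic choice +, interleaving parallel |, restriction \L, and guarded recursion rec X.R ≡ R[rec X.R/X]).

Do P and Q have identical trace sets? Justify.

traces(P) ≠ traces(Q) — witness ⟨a⟩

P's transition system — 4 states:
  m0 = a.a.0 + b.b.0 :: --a--▸ m1, --b--▸ m2
  m1 = a.0 :: --a--▸ m3
  m2 = b.0 :: --b--▸ m3
  m3 = 0 :: stopped
Q's transition system — 4 states:
  n0 = b.a.0 + b.b.0 :: --b--▸ n1, --b--▸ n2
  n1 = a.0 :: --a--▸ n3
  n2 = b.0 :: --b--▸ n3
  n3 = 0 :: stopped
Trace ⟨a⟩ through P, begin at {m0}:
  after a @ step 1: {m1}
  ✓ P
Trace ⟨a⟩ through Q, begin at {n0}:
  after a @ step 1: no successor for Q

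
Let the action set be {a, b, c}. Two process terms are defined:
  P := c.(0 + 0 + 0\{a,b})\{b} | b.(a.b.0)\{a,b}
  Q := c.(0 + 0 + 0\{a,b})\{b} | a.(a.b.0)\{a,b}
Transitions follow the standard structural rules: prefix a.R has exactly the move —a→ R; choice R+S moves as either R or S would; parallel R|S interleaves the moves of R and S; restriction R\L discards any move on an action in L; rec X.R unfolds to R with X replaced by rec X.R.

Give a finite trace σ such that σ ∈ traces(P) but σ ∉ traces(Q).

LTS(P): 4 reachable states
  p0 = c.(0 + 0 + 0\{a,b})\{b} | b.(a.b.0)\{a,b} :: ··b··> p1, ··c··> p2
  p1 = c.(0 + 0 + 0\{a,b})\{b} | (a.b.0)\{a,b} :: ··c··> p3
  p2 = (0 + 0 + 0\{a,b})\{b} | b.(a.b.0)\{a,b} :: ··b··> p3
  p3 = (0 + 0 + 0\{a,b})\{b} | (a.b.0)\{a,b} :: ·
LTS(Q): 4 reachable states
  q0 = c.(0 + 0 + 0\{a,b})\{b} | a.(a.b.0)\{a,b} :: ··a··> q1, ··c··> q2
  q1 = c.(0 + 0 + 0\{a,b})\{b} | (a.b.0)\{a,b} :: ··c··> q3
  q2 = (0 + 0 + 0\{a,b})\{b} | a.(a.b.0)\{a,b} :: ··a··> q3
  q3 = (0 + 0 + 0\{a,b})\{b} | (a.b.0)\{a,b} :: ·
Trace ⟨b⟩ through P, begin at {p0}:
  [1] b ⇒ {p1}
  ✓ P
Trace ⟨b⟩ through Q, begin at {q0}:
  [1] b ⇒ no successor for Q

b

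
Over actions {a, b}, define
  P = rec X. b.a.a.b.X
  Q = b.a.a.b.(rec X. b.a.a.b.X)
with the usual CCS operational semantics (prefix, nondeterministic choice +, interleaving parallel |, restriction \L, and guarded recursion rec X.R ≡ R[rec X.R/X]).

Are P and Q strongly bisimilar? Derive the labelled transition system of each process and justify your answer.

P ~ Q

LTS(P): 4 reachable states
  u0 = rec X. b.a.a.b.X :: ··b··> u1
  u1 = a.a.b.(rec X. b.a.a.b.X) :: ··a··> u2
  u2 = a.b.(rec X. b.a.a.b.X) :: ··a··> u3
  u3 = b.(rec X. b.a.a.b.X) :: ··b··> u0
LTS(Q): 5 reachable states
  v0 = b.a.a.b.(rec X. b.a.a.b.X) :: ··b··> v1
  v1 = a.a.b.(rec X. b.a.a.b.X) :: ··a··> v2
  v2 = a.b.(rec X. b.a.a.b.X) :: ··a··> v3
  v3 = b.(rec X. b.a.a.b.X) :: ··b··> v4
  v4 = rec X. b.a.a.b.X :: ··b··> v1
Partition-refinement fixed point:
  B0 = {u0, v0, v4}
  B1 = {u1, v1}
  B2 = {u2, v2}
  B3 = {u3, v3}
u0 ∈ B0, v0 ∈ B0 → same block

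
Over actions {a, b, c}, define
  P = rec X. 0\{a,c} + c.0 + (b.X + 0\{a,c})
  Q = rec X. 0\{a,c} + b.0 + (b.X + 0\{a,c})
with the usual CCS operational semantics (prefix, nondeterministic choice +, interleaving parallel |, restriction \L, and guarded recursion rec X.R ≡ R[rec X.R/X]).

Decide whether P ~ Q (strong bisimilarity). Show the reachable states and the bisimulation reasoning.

Reachable graph of P (2 states):
  m0 = rec X. 0\{a,c} + c.0 + (b.X + 0\{a,c}) :: -b-> m0, -c-> m1
  m1 = 0 :: ∅
Reachable graph of Q (2 states):
  n0 = rec X. 0\{a,c} + b.0 + (b.X + 0\{a,c}) :: -b-> n0, -b-> n1
  n1 = 0 :: ∅
Bisimilarity quotient blocks:
  B0 = {m0}
  B1 = {m1, n1}
  B2 = {n0}
m0 ∈ B0, n0 ∈ B2 → different blocks

not bisimilar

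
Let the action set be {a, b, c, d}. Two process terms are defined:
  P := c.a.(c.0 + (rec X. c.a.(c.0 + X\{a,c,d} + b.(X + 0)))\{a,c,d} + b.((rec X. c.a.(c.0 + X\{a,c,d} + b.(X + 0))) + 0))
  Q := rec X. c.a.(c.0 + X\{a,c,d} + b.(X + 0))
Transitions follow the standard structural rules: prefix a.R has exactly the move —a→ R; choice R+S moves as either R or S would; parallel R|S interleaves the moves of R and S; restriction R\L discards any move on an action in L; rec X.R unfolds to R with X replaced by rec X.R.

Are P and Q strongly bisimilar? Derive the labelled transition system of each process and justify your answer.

P's transition system — 5 states:
  p0 = c.a.(c.0 + (rec X. c.a.(c.0 + X\{a,c,d} + b.(X + 0)))\{a,c,d} + b.((rec X. c.a.(c.0 + X\{a,c,d} + b.(X + 0))) + 0)) has moves =c=> p1
  p1 = a.(c.0 + (rec X. c.a.(c.0 + X\{a,c,d} + b.(X + 0)))\{a,c,d} + b.((rec X. c.a.(c.0 + X\{a,c,d} + b.(X + 0))) + 0)) has moves =a=> p2
  p2 = c.0 + (rec X. c.a.(c.0 + X\{a,c,d} + b.(X + 0)))\{a,c,d} + b.((rec X. c.a.(c.0 + X\{a,c,d} + b.(X + 0))) + 0) has moves =b=> p3, =c=> p4
  p3 = (rec X. c.a.(c.0 + X\{a,c,d} + b.(X + 0))) + 0 has moves =c=> p1
  p4 = 0 has moves (no moves)
Q's transition system — 5 states:
  q0 = rec X. c.a.(c.0 + X\{a,c,d} + b.(X + 0)) has moves =c=> q1
  q1 = a.(c.0 + (rec X. c.a.(c.0 + X\{a,c,d} + b.(X + 0)))\{a,c,d} + b.((rec X. c.a.(c.0 + X\{a,c,d} + b.(X + 0))) + 0)) has moves =a=> q2
  q2 = c.0 + (rec X. c.a.(c.0 + X\{a,c,d} + b.(X + 0)))\{a,c,d} + b.((rec X. c.a.(c.0 + X\{a,c,d} + b.(X + 0))) + 0) has moves =b=> q3, =c=> q4
  q3 = (rec X. c.a.(c.0 + X\{a,c,d} + b.(X + 0))) + 0 has moves =c=> q1
  q4 = 0 has moves (no moves)
Bisimilarity quotient blocks:
  B0 = {p0, p3, q0, q3}
  B1 = {p1, q1}
  B2 = {p2, q2}
  B3 = {p4, q4}
p0 ∈ B0, q0 ∈ B0 → same block

P ~ Q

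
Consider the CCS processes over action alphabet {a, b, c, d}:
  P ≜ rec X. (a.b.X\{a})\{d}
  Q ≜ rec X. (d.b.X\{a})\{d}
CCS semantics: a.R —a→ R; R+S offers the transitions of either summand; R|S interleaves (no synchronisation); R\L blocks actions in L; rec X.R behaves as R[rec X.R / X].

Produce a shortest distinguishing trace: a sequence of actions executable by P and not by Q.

Reachable graph of P (3 states):
  p0 = rec X. (a.b.X\{a})\{d} → =a=> p1
  p1 = (b.(rec X. (a.b.X\{a})\{d})\{a})\{d} → =b=> p2
  p2 = (rec X. (a.b.X\{a})\{d})\{a}\{d} → ∅
Reachable graph of Q (1 states):
  q0 = rec X. (d.b.X\{a})\{d} → ∅
Trace ⟨a⟩ through P, begin at {p0}:
  after a @ step 1: {p1}
  — P admits the full trace.
Trace ⟨a⟩ through Q, begin at {q0}:
  after a @ step 1: no successor for Q

a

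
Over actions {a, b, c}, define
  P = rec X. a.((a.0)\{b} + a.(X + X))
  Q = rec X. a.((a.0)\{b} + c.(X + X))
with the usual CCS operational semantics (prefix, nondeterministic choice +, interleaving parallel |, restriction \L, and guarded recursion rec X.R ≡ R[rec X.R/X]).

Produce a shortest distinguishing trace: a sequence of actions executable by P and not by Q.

aaa

P's transition system — 4 states:
  p0 = rec X. a.((a.0)\{b} + a.(X + X)) → =a=> p1
  p1 = (a.0)\{b} + a.((rec X. a.((a.0)\{b} + a.(X + X))) + (rec X. a.((a.0)\{b} + a.(X + X)))) → =a=> p2, =a=> p3
  p2 = (rec X. a.((a.0)\{b} + a.(X + X))) + (rec X. a.((a.0)\{b} + a.(X + X))) → =a=> p1
  p3 = 0\{b} → deadlocked
Q's transition system — 4 states:
  q0 = rec X. a.((a.0)\{b} + c.(X + X)) → =a=> q1
  q1 = (a.0)\{b} + c.((rec X. a.((a.0)\{b} + c.(X + X))) + (rec X. a.((a.0)\{b} + c.(X + X)))) → =a=> q2, =c=> q3
  q2 = 0\{b} → deadlocked
  q3 = (rec X. a.((a.0)\{b} + c.(X + X))) + (rec X. a.((a.0)\{b} + c.(X + X))) → =a=> q1
Executing aaa from P (initial set {p0}):
  [1] a ⇒ {p1}
  [2] a ⇒ {p2, p3}
  [3] a ⇒ {p1}
  — P admits the full trace.
Executing aaa from Q (initial set {q0}):
  [1] a ⇒ {q1}
  [2] a ⇒ {q2}
  [3] a ⇒ ∅  — Q cannot continue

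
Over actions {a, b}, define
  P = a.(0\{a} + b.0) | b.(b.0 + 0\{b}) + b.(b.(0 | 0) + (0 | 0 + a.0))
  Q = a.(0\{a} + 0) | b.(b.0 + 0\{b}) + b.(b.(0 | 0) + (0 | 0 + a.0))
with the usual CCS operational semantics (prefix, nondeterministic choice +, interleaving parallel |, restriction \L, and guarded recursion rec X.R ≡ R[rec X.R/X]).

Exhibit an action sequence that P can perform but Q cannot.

abbb

Reachable graph of P (11 states):
  m0 = a.(0\{a} + b.0) | b.(b.0 + 0\{b}) + b.(b.(0 | 0) + (0 | 0 + a.0)) ⊢ ··a··> m1, ··b··> m2, ··b··> m3
  m1 = (0\{a} + b.0) | b.(b.0 + 0\{b}) ⊢ ··b··> m4, ··b··> m5
  m2 = a.(0\{a} + b.0) | (b.0 + 0\{b}) ⊢ ··a··> m4, ··b··> m6
  m3 = b.(0 | 0) + (0 | 0 + a.0) ⊢ ··a··> m7, ··b··> m8
  m4 = (0\{a} + b.0) | (b.0 + 0\{b}) ⊢ ··b··> m10, ··b··> m9
  m5 = 0 | b.(b.0 + 0\{b}) ⊢ ··b··> m10
  m6 = a.(0\{a} + b.0) | 0 ⊢ ··a··> m9
  m7 = 0 ⊢ (no moves)
  m8 = 0 | 0 ⊢ (no moves)
  m9 = (0\{a} + b.0) | 0 ⊢ ··b··> m8
  m10 = 0 | (b.0 + 0\{b}) ⊢ ··b··> m8
Reachable graph of Q (9 states):
  n0 = a.(0\{a} + 0) | b.(b.0 + 0\{b}) + b.(b.(0 | 0) + (0 | 0 + a.0)) ⊢ ··a··> n1, ··b··> n2, ··b··> n3
  n1 = (0\{a} + 0) | b.(b.0 + 0\{b}) ⊢ ··b··> n4
  n2 = a.(0\{a} + 0) | (b.0 + 0\{b}) ⊢ ··a··> n4, ··b··> n5
  n3 = b.(0 | 0) + (0 | 0 + a.0) ⊢ ··a··> n6, ··b··> n7
  n4 = (0\{a} + 0) | (b.0 + 0\{b}) ⊢ ··b··> n8
  n5 = a.(0\{a} + 0) | 0 ⊢ ··a··> n8
  n6 = 0 ⊢ (no moves)
  n7 = 0 | 0 ⊢ (no moves)
  n8 = (0\{a} + 0) | 0 ⊢ (no moves)
Trace ⟨abbb⟩ through P, begin at {m0}:
  step 1 (a): {m1}
  step 2 (b): {m4, m5}
  step 3 (b): {m10, m9}
  step 4 (b): {m8}
  — P admits the full trace.
Trace ⟨abbb⟩ through Q, begin at {n0}:
  step 1 (a): {n1}
  step 2 (b): {n4}
  step 3 (b): {n8}
  step 4 (b): ∅  — Q cannot continue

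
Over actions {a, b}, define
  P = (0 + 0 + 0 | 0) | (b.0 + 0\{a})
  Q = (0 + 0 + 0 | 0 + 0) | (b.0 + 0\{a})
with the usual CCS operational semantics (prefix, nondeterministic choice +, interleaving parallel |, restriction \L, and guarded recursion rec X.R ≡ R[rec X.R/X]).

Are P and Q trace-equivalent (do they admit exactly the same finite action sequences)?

P's transition system — 2 states:
  s0 = (0 + 0 + 0 | 0) | (b.0 + 0\{a}) :: =b=> s1
  s1 = (0 + 0 + 0 | 0) | 0 :: stopped
Q's transition system — 2 states:
  t0 = (0 + 0 + 0 | 0 + 0) | (b.0 + 0\{a}) :: =b=> t1
  t1 = (0 + 0 + 0 | 0 + 0) | 0 :: stopped
Partition-refinement fixed point:
  B0 = {s0, t0}
  B1 = {s1, t1}
s0 ∈ B0, t0 ∈ B0 → same block
Bisimilar ⇒ trace-equivalent.

traces(P) = traces(Q)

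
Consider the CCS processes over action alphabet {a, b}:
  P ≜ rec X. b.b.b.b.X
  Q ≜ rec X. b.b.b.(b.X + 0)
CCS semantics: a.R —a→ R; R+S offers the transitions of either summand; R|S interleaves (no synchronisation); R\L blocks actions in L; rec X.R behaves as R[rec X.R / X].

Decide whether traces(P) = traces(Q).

traces(P) = traces(Q)

P's transition system — 4 states:
  m0 = rec X. b.b.b.b.X → =b=> m1
  m1 = b.b.b.(rec X. b.b.b.b.X) → =b=> m2
  m2 = b.b.(rec X. b.b.b.b.X) → =b=> m3
  m3 = b.(rec X. b.b.b.b.X) → =b=> m0
Q's transition system — 4 states:
  n0 = rec X. b.b.b.(b.X + 0) → =b=> n1
  n1 = b.b.(b.(rec X. b.b.b.(b.X + 0)) + 0) → =b=> n2
  n2 = b.(b.(rec X. b.b.b.(b.X + 0)) + 0) → =b=> n3
  n3 = b.(rec X. b.b.b.(b.X + 0)) + 0 → =b=> n0
Coarsest stable partition (strong bisimilarity classes):
  B0 = {m0, m1, m2, m3, n0, n1, n2, n3}
m0 ∈ B0, n0 ∈ B0 → same block
Bisimilar ⇒ trace-equivalent.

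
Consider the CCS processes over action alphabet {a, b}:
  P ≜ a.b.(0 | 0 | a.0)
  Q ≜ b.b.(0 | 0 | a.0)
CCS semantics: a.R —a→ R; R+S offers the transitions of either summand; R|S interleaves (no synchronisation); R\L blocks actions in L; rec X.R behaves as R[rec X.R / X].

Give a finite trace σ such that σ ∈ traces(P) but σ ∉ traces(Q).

a

LTS(P): 4 reachable states
  m0 = a.b.(0 | 0 | a.0) → —a→ m1
  m1 = b.(0 | 0 | a.0) → —b→ m2
  m2 = 0 | 0 | a.0 → —a→ m3
  m3 = 0 | 0 | 0 → stopped
LTS(Q): 4 reachable states
  n0 = b.b.(0 | 0 | a.0) → —b→ n1
  n1 = b.(0 | 0 | a.0) → —b→ n2
  n2 = 0 | 0 | a.0 → —a→ n3
  n3 = 0 | 0 | 0 → stopped
Trace ⟨a⟩ through P, begin at {m0}:
  [1] a ⇒ {m1}
  — P admits the full trace.
Trace ⟨a⟩ through Q, begin at {n0}:
  [1] a ⇒ ∅ (Q stuck)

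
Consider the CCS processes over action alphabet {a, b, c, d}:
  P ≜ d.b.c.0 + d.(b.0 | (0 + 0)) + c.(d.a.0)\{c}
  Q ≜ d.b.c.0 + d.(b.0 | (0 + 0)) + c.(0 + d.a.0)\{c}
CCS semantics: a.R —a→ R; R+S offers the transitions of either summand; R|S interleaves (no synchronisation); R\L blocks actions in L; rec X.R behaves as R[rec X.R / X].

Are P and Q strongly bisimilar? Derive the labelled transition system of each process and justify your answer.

P's transition system — 9 states:
  m0 = d.b.c.0 + d.(b.0 | (0 + 0)) + c.(d.a.0)\{c} :: —c→ m1, —d→ m2, —d→ m3
  m1 = (d.a.0)\{c} :: —d→ m4
  m2 = b.0 | (0 + 0) :: —b→ m5
  m3 = b.c.0 :: —b→ m6
  m4 = (a.0)\{c} :: —a→ m7
  m5 = 0 | (0 + 0) :: stopped
  m6 = c.0 :: —c→ m8
  m7 = 0\{c} :: stopped
  m8 = 0 :: stopped
Q's transition system — 9 states:
  n0 = d.b.c.0 + d.(b.0 | (0 + 0)) + c.(0 + d.a.0)\{c} :: —c→ n1, —d→ n2, —d→ n3
  n1 = (0 + d.a.0)\{c} :: —d→ n4
  n2 = b.0 | (0 + 0) :: —b→ n5
  n3 = b.c.0 :: —b→ n6
  n4 = (a.0)\{c} :: —a→ n7
  n5 = 0 | (0 + 0) :: stopped
  n6 = c.0 :: —c→ n8
  n7 = 0\{c} :: stopped
  n8 = 0 :: stopped
Partition-refinement fixed point:
  B0 = {m0, n0}
  B1 = {m3, n3}
  B2 = {m6, n6}
  B3 = {m5, m7, m8, n5, n7, n8}
  B4 = {m2, n2}
  B5 = {m1, n1}
  B6 = {m4, n4}
m0 ∈ B0, n0 ∈ B0 → same block

bisimilar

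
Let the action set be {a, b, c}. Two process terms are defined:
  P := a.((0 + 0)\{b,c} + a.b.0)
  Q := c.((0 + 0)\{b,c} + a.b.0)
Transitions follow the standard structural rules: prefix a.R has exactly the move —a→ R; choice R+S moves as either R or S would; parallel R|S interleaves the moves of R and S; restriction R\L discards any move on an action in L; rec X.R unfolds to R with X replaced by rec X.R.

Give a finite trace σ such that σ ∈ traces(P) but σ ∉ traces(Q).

LTS(P): 4 reachable states
  s0 = a.((0 + 0)\{b,c} + a.b.0) has moves --a--▸ s1
  s1 = (0 + 0)\{b,c} + a.b.0 has moves --a--▸ s2
  s2 = b.0 has moves --b--▸ s3
  s3 = 0 has moves (no moves)
LTS(Q): 4 reachable states
  t0 = c.((0 + 0)\{b,c} + a.b.0) has moves --c--▸ t1
  t1 = (0 + 0)\{b,c} + a.b.0 has moves --a--▸ t2
  t2 = b.0 has moves --b--▸ t3
  t3 = 0 has moves (no moves)
Executing a from P (initial set {s0}):
  after a @ step 1: {s1}
  P completes σ.
Executing a from Q (initial set {t0}):
  after a @ step 1: ∅  — Q cannot continue

a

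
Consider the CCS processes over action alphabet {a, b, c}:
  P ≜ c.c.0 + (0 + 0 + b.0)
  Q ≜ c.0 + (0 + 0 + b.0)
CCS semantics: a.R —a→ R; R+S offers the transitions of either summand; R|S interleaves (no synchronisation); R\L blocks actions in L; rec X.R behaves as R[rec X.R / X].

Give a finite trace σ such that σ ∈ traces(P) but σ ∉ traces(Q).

cc

Reachable graph of P (3 states):
  m0 = c.c.0 + (0 + 0 + b.0) → ··b··> m1, ··c··> m2
  m1 = 0 → stopped
  m2 = c.0 → ··c··> m1
Reachable graph of Q (2 states):
  n0 = c.0 + (0 + 0 + b.0) → ··b··> n1, ··c··> n1
  n1 = 0 → stopped
Run σ = ⟨cc⟩ on P: start {m0}
  after c @ step 1: {m2}
  after c @ step 2: {m1}
  — P admits the full trace.
Run σ = ⟨cc⟩ on Q: start {n0}
  after c @ step 1: {n1}
  after c @ step 2: ∅ (Q stuck)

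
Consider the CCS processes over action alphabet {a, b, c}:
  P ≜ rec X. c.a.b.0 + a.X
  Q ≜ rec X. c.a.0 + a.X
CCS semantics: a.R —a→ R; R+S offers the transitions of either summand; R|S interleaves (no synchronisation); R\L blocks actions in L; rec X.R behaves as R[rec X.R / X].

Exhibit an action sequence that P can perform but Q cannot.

cab

Reachable graph of P (4 states):
  p0 = rec X. c.a.b.0 + a.X ⊢ ··a··> p0, ··c··> p1
  p1 = a.b.0 ⊢ ··a··> p2
  p2 = b.0 ⊢ ··b··> p3
  p3 = 0 ⊢ deadlocked
Reachable graph of Q (3 states):
  q0 = rec X. c.a.0 + a.X ⊢ ··a··> q0, ··c··> q1
  q1 = a.0 ⊢ ··a··> q2
  q2 = 0 ⊢ deadlocked
Executing cab from P (initial set {p0}):
  [1] c ⇒ {p1}
  [2] a ⇒ {p2}
  [3] b ⇒ {p3}
  P completes σ.
Executing cab from Q (initial set {q0}):
  [1] c ⇒ {q1}
  [2] a ⇒ {q2}
  [3] b ⇒ ∅ (Q stuck)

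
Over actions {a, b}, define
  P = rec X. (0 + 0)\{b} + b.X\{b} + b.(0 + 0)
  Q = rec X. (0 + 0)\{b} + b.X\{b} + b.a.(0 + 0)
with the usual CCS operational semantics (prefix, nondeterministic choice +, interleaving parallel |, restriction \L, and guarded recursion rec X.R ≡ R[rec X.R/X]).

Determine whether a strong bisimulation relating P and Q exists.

P ≁ Q

P's transition system — 3 states:
  p0 = rec X. (0 + 0)\{b} + b.X\{b} + b.(0 + 0) | ··b··> p1, ··b··> p2
  p1 = (rec X. (0 + 0)\{b} + b.X\{b} + b.(0 + 0))\{b} | (no moves)
  p2 = 0 + 0 | (no moves)
Q's transition system — 4 states:
  q0 = rec X. (0 + 0)\{b} + b.X\{b} + b.a.(0 + 0) | ··b··> q1, ··b··> q2
  q1 = (rec X. (0 + 0)\{b} + b.X\{b} + b.a.(0 + 0))\{b} | (no moves)
  q2 = a.(0 + 0) | ··a··> q3
  q3 = 0 + 0 | (no moves)
Bisimilarity quotient blocks:
  B0 = {p0}
  B1 = {p1, p2, q1, q3}
  B2 = {q0}
  B3 = {q2}
p0 ∈ B0, q0 ∈ B2 → different blocks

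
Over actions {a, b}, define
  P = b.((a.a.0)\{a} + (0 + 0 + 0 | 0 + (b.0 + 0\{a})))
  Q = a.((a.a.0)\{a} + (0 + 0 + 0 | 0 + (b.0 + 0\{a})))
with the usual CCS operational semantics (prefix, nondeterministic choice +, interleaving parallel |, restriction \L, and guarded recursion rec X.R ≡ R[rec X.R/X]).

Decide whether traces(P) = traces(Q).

LTS(P): 3 reachable states
  u0 = b.((a.a.0)\{a} + (0 + 0 + 0 | 0 + (b.0 + 0\{a}))) ⊢ —b→ u1
  u1 = (a.a.0)\{a} + (0 + 0 + 0 | 0 + (b.0 + 0\{a})) ⊢ —b→ u2
  u2 = 0 ⊢ stopped
LTS(Q): 3 reachable states
  v0 = a.((a.a.0)\{a} + (0 + 0 + 0 | 0 + (b.0 + 0\{a}))) ⊢ —a→ v1
  v1 = (a.a.0)\{a} + (0 + 0 + 0 | 0 + (b.0 + 0\{a})) ⊢ —b→ v2
  v2 = 0 ⊢ stopped
Run σ = ⟨b⟩ on P: start {u0}
  after b @ step 1: {u1}
  ✓ P
Run σ = ⟨b⟩ on Q: start {v0}
  after b @ step 1: ∅  — Q cannot continue

NO — witness ⟨b⟩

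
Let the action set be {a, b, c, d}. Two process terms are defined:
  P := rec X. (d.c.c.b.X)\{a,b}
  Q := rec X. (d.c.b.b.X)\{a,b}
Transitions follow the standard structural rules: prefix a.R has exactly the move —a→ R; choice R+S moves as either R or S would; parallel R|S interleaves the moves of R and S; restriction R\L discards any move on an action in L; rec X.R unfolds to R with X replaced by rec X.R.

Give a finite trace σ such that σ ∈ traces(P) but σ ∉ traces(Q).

dcc

P's transition system — 4 states:
  s0 = rec X. (d.c.c.b.X)\{a,b} :: =d=> s1
  s1 = (c.c.b.(rec X. (d.c.c.b.X)\{a,b}))\{a,b} :: =c=> s2
  s2 = (c.b.(rec X. (d.c.c.b.X)\{a,b}))\{a,b} :: =c=> s3
  s3 = (b.(rec X. (d.c.c.b.X)\{a,b}))\{a,b} :: ·
Q's transition system — 3 states:
  t0 = rec X. (d.c.b.b.X)\{a,b} :: =d=> t1
  t1 = (c.b.b.(rec X. (d.c.b.b.X)\{a,b}))\{a,b} :: =c=> t2
  t2 = (b.b.(rec X. (d.c.b.b.X)\{a,b}))\{a,b} :: ·
Trace ⟨dcc⟩ through P, begin at {s0}:
  step 1 (d): {s1}
  step 2 (c): {s2}
  step 3 (c): {s3}
  P completes σ.
Trace ⟨dcc⟩ through Q, begin at {t0}:
  step 1 (d): {t1}
  step 2 (c): {t2}
  step 3 (c): no successor for Q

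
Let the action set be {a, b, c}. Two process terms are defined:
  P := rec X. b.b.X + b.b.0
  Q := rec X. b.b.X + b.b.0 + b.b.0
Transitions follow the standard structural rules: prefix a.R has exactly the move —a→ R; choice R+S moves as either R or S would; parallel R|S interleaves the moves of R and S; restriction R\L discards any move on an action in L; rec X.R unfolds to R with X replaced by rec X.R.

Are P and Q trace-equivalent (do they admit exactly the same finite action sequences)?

P's transition system — 4 states:
  u0 = rec X. b.b.X + b.b.0 | =b=> u1, =b=> u2
  u1 = b.(rec X. b.b.X + b.b.0) | =b=> u0
  u2 = b.0 | =b=> u3
  u3 = 0 | ·
Q's transition system — 4 states:
  v0 = rec X. b.b.X + b.b.0 + b.b.0 | =b=> v1, =b=> v2
  v1 = b.(rec X. b.b.X + b.b.0 + b.b.0) | =b=> v0
  v2 = b.0 | =b=> v3
  v3 = 0 | ·
Coarsest stable partition (strong bisimilarity classes):
  B0 = {u0, v0}
  B1 = {u1, v1}
  B2 = {u2, v2}
  B3 = {u3, v3}
u0 ∈ B0, v0 ∈ B0 → same block
Bisimilar ⇒ trace-equivalent.

trace-equivalent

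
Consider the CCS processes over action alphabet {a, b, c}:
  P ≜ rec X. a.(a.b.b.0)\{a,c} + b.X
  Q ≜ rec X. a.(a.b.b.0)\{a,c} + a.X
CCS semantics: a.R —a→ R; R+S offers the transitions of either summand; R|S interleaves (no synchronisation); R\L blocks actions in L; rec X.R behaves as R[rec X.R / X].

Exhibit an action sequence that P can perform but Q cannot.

b

LTS(P): 2 reachable states
  u0 = rec X. a.(a.b.b.0)\{a,c} + b.X | --a--▸ u1, --b--▸ u0
  u1 = (a.b.b.0)\{a,c} | stopped
LTS(Q): 2 reachable states
  v0 = rec X. a.(a.b.b.0)\{a,c} + a.X | --a--▸ v0, --a--▸ v1
  v1 = (a.b.b.0)\{a,c} | stopped
Run σ = ⟨b⟩ on P: start {u0}
  [1] b ⇒ {u0}
  ✓ P
Run σ = ⟨b⟩ on Q: start {v0}
  [1] b ⇒ no successor for Q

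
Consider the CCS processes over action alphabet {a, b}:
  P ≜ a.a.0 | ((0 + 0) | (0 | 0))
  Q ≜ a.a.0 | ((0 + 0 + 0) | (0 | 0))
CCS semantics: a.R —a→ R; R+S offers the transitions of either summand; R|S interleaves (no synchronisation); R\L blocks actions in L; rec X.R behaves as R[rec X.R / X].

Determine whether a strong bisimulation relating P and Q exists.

LTS(P): 3 reachable states
  u0 = a.a.0 | ((0 + 0) | (0 | 0)) ⊢ ··a··> u1
  u1 = a.0 | ((0 + 0) | (0 | 0)) ⊢ ··a··> u2
  u2 = 0 | ((0 + 0) | (0 | 0)) ⊢ ∅
LTS(Q): 3 reachable states
  v0 = a.a.0 | ((0 + 0 + 0) | (0 | 0)) ⊢ ··a··> v1
  v1 = a.0 | ((0 + 0 + 0) | (0 | 0)) ⊢ ··a··> v2
  v2 = 0 | ((0 + 0 + 0) | (0 | 0)) ⊢ ∅
Bisimilarity quotient blocks:
  B0 = {u0, v0}
  B1 = {u1, v1}
  B2 = {u2, v2}
u0 ∈ B0, v0 ∈ B0 → same block

YES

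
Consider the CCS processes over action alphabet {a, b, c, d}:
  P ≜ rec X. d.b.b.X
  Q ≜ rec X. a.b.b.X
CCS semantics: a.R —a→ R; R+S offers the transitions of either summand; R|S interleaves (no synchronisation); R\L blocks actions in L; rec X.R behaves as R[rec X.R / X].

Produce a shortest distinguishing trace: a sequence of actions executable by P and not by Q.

d

Reachable graph of P (3 states):
  u0 = rec X. d.b.b.X → =d=> u1
  u1 = b.b.(rec X. d.b.b.X) → =b=> u2
  u2 = b.(rec X. d.b.b.X) → =b=> u0
Reachable graph of Q (3 states):
  v0 = rec X. a.b.b.X → =a=> v1
  v1 = b.b.(rec X. a.b.b.X) → =b=> v2
  v2 = b.(rec X. a.b.b.X) → =b=> v0
Run σ = ⟨d⟩ on P: start {u0}
  step 1 (d): {u1}
  P completes σ.
Run σ = ⟨d⟩ on Q: start {v0}
  step 1 (d): no successor for Q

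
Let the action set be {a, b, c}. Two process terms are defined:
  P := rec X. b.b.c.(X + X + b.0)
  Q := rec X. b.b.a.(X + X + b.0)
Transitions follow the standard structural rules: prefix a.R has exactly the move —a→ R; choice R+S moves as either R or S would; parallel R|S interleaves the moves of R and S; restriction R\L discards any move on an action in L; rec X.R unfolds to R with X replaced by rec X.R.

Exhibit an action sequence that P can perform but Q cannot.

LTS(P): 5 reachable states
  u0 = rec X. b.b.c.(X + X + b.0) | ··b··> u1
  u1 = b.c.((rec X. b.b.c.(X + X + b.0)) + (rec X. b.b.c.(X + X + b.0)) + b.0) | ··b··> u2
  u2 = c.((rec X. b.b.c.(X + X + b.0)) + (rec X. b.b.c.(X + X + b.0)) + b.0) | ··c··> u3
  u3 = (rec X. b.b.c.(X + X + b.0)) + (rec X. b.b.c.(X + X + b.0)) + b.0 | ··b··> u1, ··b··> u4
  u4 = 0 | stopped
LTS(Q): 5 reachable states
  v0 = rec X. b.b.a.(X + X + b.0) | ··b··> v1
  v1 = b.a.((rec X. b.b.a.(X + X + b.0)) + (rec X. b.b.a.(X + X + b.0)) + b.0) | ··b··> v2
  v2 = a.((rec X. b.b.a.(X + X + b.0)) + (rec X. b.b.a.(X + X + b.0)) + b.0) | ··a··> v3
  v3 = (rec X. b.b.a.(X + X + b.0)) + (rec X. b.b.a.(X + X + b.0)) + b.0 | ··b··> v1, ··b··> v4
  v4 = 0 | stopped
Trace ⟨bbc⟩ through P, begin at {u0}:
  [1] b ⇒ {u1}
  [2] b ⇒ {u2}
  [3] c ⇒ {u3}
  — P admits the full trace.
Trace ⟨bbc⟩ through Q, begin at {v0}:
  [1] b ⇒ {v1}
  [2] b ⇒ {v2}
  [3] c ⇒ ∅  — Q cannot continue

bbc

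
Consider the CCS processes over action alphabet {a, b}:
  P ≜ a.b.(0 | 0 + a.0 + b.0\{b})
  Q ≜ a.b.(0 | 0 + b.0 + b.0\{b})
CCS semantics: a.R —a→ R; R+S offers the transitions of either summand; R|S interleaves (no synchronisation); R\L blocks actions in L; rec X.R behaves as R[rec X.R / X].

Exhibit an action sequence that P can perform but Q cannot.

LTS(P): 5 reachable states
  p0 = a.b.(0 | 0 + a.0 + b.0\{b}) :: ··a··> p1
  p1 = b.(0 | 0 + a.0 + b.0\{b}) :: ··b··> p2
  p2 = 0 | 0 + a.0 + b.0\{b} :: ··a··> p3, ··b··> p4
  p3 = 0 :: ·
  p4 = 0\{b} :: ·
LTS(Q): 5 reachable states
  q0 = a.b.(0 | 0 + b.0 + b.0\{b}) :: ··a··> q1
  q1 = b.(0 | 0 + b.0 + b.0\{b}) :: ··b··> q2
  q2 = 0 | 0 + b.0 + b.0\{b} :: ··b··> q3, ··b··> q4
  q3 = 0 :: ·
  q4 = 0\{b} :: ·
Run σ = ⟨aba⟩ on P: start {p0}
  [1] a ⇒ {p1}
  [2] b ⇒ {p2}
  [3] a ⇒ {p3}
  P completes σ.
Run σ = ⟨aba⟩ on Q: start {q0}
  [1] a ⇒ {q1}
  [2] b ⇒ {q2}
  [3] a ⇒ ∅  — Q cannot continue

aba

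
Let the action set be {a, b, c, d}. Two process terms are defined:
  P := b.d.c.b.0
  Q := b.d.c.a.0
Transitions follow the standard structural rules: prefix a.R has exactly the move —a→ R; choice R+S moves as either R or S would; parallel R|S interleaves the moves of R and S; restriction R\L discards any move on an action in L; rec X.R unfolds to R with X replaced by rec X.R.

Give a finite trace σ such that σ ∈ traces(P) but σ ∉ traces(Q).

P's transition system — 5 states:
  p0 = b.d.c.b.0 :: ··b··> p1
  p1 = d.c.b.0 :: ··d··> p2
  p2 = c.b.0 :: ··c··> p3
  p3 = b.0 :: ··b··> p4
  p4 = 0 :: ∅
Q's transition system — 5 states:
  q0 = b.d.c.a.0 :: ··b··> q1
  q1 = d.c.a.0 :: ··d··> q2
  q2 = c.a.0 :: ··c··> q3
  q3 = a.0 :: ··a··> q4
  q4 = 0 :: ∅
Trace ⟨bdcb⟩ through P, begin at {p0}:
  [1] b ⇒ {p1}
  [2] d ⇒ {p2}
  [3] c ⇒ {p3}
  [4] b ⇒ {p4}
  P completes σ.
Trace ⟨bdcb⟩ through Q, begin at {q0}:
  [1] b ⇒ {q1}
  [2] d ⇒ {q2}
  [3] c ⇒ {q3}
  [4] b ⇒ ∅ (Q stuck)

bdcb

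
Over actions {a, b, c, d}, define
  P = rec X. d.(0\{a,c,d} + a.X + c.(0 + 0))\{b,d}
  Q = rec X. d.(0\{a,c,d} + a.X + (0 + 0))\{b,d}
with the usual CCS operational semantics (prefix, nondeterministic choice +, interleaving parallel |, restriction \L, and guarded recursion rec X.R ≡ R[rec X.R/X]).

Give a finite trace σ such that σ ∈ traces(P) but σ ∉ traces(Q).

dc

P's transition system — 4 states:
  p0 = rec X. d.(0\{a,c,d} + a.X + c.(0 + 0))\{b,d} | -d-> p1
  p1 = (0\{a,c,d} + a.(rec X. d.(0\{a,c,d} + a.X + c.(0 + 0))\{b,d}) + c.(0 + 0))\{b,d} | -a-> p2, -c-> p3
  p2 = (rec X. d.(0\{a,c,d} + a.X + c.(0 + 0))\{b,d})\{b,d} | ∅
  p3 = (0 + 0)\{b,d} | ∅
Q's transition system — 3 states:
  q0 = rec X. d.(0\{a,c,d} + a.X + (0 + 0))\{b,d} | -d-> q1
  q1 = (0\{a,c,d} + a.(rec X. d.(0\{a,c,d} + a.X + (0 + 0))\{b,d}) + (0 + 0))\{b,d} | -a-> q2
  q2 = (rec X. d.(0\{a,c,d} + a.X + (0 + 0))\{b,d})\{b,d} | ∅
Executing dc from P (initial set {p0}):
  [1] d ⇒ {p1}
  [2] c ⇒ {p3}
  P completes σ.
Executing dc from Q (initial set {q0}):
  [1] d ⇒ {q1}
  [2] c ⇒ ∅  — Q cannot continue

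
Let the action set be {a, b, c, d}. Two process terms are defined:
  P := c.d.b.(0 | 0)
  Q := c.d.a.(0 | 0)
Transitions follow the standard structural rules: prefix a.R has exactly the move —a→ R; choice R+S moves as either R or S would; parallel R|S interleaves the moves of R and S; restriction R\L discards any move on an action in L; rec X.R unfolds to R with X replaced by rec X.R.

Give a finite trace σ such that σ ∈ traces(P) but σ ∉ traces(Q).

cdb

P's transition system — 4 states:
  u0 = c.d.b.(0 | 0) → —c→ u1
  u1 = d.b.(0 | 0) → —d→ u2
  u2 = b.(0 | 0) → —b→ u3
  u3 = 0 | 0 → deadlocked
Q's transition system — 4 states:
  v0 = c.d.a.(0 | 0) → —c→ v1
  v1 = d.a.(0 | 0) → —d→ v2
  v2 = a.(0 | 0) → —a→ v3
  v3 = 0 | 0 → deadlocked
Executing cdb from P (initial set {u0}):
  [1] c ⇒ {u1}
  [2] d ⇒ {u2}
  [3] b ⇒ {u3}
  — P admits the full trace.
Executing cdb from Q (initial set {v0}):
  [1] c ⇒ {v1}
  [2] d ⇒ {v2}
  [3] b ⇒ no successor for Q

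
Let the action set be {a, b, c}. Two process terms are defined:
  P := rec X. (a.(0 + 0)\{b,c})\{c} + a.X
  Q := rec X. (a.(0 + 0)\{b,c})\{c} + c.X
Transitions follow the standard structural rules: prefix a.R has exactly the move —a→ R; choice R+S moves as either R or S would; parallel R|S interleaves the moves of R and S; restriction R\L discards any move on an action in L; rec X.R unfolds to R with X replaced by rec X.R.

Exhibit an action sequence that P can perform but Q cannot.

aa

Reachable graph of P (2 states):
  u0 = rec X. (a.(0 + 0)\{b,c})\{c} + a.X → —a→ u0, —a→ u1
  u1 = (0 + 0)\{b,c}\{c} → deadlocked
Reachable graph of Q (2 states):
  v0 = rec X. (a.(0 + 0)\{b,c})\{c} + c.X → —a→ v1, —c→ v0
  v1 = (0 + 0)\{b,c}\{c} → deadlocked
Run σ = ⟨aa⟩ on P: start {u0}
  after a @ step 1: {u0, u1}
  after a @ step 2: {u0, u1}
  ✓ P
Run σ = ⟨aa⟩ on Q: start {v0}
  after a @ step 1: {v1}
  after a @ step 2: ∅ (Q stuck)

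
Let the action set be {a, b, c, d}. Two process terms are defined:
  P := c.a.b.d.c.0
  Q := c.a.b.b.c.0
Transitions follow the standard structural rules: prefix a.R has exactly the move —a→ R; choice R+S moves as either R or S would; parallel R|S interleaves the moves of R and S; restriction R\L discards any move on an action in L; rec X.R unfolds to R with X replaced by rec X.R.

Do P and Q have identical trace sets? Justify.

LTS(P): 6 reachable states
  m0 = c.a.b.d.c.0 :: —c→ m1
  m1 = a.b.d.c.0 :: —a→ m2
  m2 = b.d.c.0 :: —b→ m3
  m3 = d.c.0 :: —d→ m4
  m4 = c.0 :: —c→ m5
  m5 = 0 :: stopped
LTS(Q): 6 reachable states
  n0 = c.a.b.b.c.0 :: —c→ n1
  n1 = a.b.b.c.0 :: —a→ n2
  n2 = b.b.c.0 :: —b→ n3
  n3 = b.c.0 :: —b→ n4
  n4 = c.0 :: —c→ n5
  n5 = 0 :: stopped
Run σ = ⟨cabd⟩ on P: start {m0}
  after c @ step 1: {m1}
  after a @ step 2: {m2}
  after b @ step 3: {m3}
  after d @ step 4: {m4}
  P completes σ.
Run σ = ⟨cabd⟩ on Q: start {n0}
  after c @ step 1: {n1}
  after a @ step 2: {n2}
  after b @ step 3: {n3}
  after d @ step 4: ∅  — Q cannot continue

trace-distinct — witness ⟨cabd⟩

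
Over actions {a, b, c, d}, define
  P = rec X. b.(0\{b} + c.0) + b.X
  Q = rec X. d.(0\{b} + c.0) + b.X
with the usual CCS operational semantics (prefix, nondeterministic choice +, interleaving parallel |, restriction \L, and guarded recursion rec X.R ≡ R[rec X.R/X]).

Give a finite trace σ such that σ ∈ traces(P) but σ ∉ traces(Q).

bc

P's transition system — 3 states:
  p0 = rec X. b.(0\{b} + c.0) + b.X ⊢ --b--▸ p0, --b--▸ p1
  p1 = 0\{b} + c.0 ⊢ --c--▸ p2
  p2 = 0 ⊢ (no moves)
Q's transition system — 3 states:
  q0 = rec X. d.(0\{b} + c.0) + b.X ⊢ --b--▸ q0, --d--▸ q1
  q1 = 0\{b} + c.0 ⊢ --c--▸ q2
  q2 = 0 ⊢ (no moves)
Trace ⟨bc⟩ through P, begin at {p0}:
  step 1 (b): {p0, p1}
  step 2 (c): {p2}
  P completes σ.
Trace ⟨bc⟩ through Q, begin at {q0}:
  step 1 (b): {q0}
  step 2 (c): ∅  — Q cannot continue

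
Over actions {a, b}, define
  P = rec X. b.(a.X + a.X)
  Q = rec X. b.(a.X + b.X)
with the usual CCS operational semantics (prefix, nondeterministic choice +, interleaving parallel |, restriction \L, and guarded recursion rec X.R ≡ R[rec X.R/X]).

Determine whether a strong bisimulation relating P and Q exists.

P ≁ Q

P's transition system — 2 states:
  p0 = rec X. b.(a.X + a.X) → =b=> p1
  p1 = a.(rec X. b.(a.X + a.X)) + a.(rec X. b.(a.X + a.X)) → =a=> p0
Q's transition system — 2 states:
  q0 = rec X. b.(a.X + b.X) → =b=> q1
  q1 = a.(rec X. b.(a.X + b.X)) + b.(rec X. b.(a.X + b.X)) → =a=> q0, =b=> q0
Bisimilarity quotient blocks:
  B0 = {p0}
  B1 = {p1}
  B2 = {q0}
  B3 = {q1}
p0 ∈ B0, q0 ∈ B2 → different blocks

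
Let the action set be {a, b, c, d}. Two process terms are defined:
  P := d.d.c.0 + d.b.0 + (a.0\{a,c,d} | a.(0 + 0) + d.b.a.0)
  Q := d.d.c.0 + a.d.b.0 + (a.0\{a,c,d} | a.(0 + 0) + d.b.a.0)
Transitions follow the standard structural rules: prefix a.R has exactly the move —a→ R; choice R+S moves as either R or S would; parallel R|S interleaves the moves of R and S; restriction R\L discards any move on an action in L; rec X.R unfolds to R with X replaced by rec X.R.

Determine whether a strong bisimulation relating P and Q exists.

Reachable graph of P (10 states):
  s0 = d.d.c.0 + d.b.0 + (a.0\{a,c,d} | a.(0 + 0) + d.b.a.0) → -a-> s1, -a-> s2, -d-> s3, -d-> s4, -d-> s5
  s1 = 0\{a,c,d} | a.(0 + 0) → -a-> s6
  s2 = a.0\{a,c,d} | (0 + 0) → -a-> s6
  s3 = b.0 → -b-> s7
  s4 = b.a.0 → -b-> s8
  s5 = d.c.0 → -d-> s9
  s6 = 0\{a,c,d} | (0 + 0) → ∅
  s7 = 0 → ∅
  s8 = a.0 → -a-> s7
  s9 = c.0 → -c-> s7
Reachable graph of Q (11 states):
  t0 = d.d.c.0 + a.d.b.0 + (a.0\{a,c,d} | a.(0 + 0) + d.b.a.0) → -a-> t1, -a-> t2, -a-> t3, -d-> t4, -d-> t5
  t1 = 0\{a,c,d} | a.(0 + 0) → -a-> t6
  t2 = a.0\{a,c,d} | (0 + 0) → -a-> t6
  t3 = d.b.0 → -d-> t7
  t4 = b.a.0 → -b-> t8
  t5 = d.c.0 → -d-> t9
  t6 = 0\{a,c,d} | (0 + 0) → ∅
  t7 = b.0 → -b-> t10
  t8 = a.0 → -a-> t10
  t9 = c.0 → -c-> t10
  t10 = 0 → ∅
Coarsest stable partition (strong bisimilarity classes):
  B0 = {s0}
  B1 = {s4, t4}
  B2 = {s1, s2, s8, t1, t2, t8}
  B3 = {s6, s7, t10, t6}
  B4 = {s5, t5}
  B5 = {s9, t9}
  B6 = {s3, t7}
  B7 = {t0}
  B8 = {t3}
s0 ∈ B0, t0 ∈ B7 → different blocks

P ≁ Q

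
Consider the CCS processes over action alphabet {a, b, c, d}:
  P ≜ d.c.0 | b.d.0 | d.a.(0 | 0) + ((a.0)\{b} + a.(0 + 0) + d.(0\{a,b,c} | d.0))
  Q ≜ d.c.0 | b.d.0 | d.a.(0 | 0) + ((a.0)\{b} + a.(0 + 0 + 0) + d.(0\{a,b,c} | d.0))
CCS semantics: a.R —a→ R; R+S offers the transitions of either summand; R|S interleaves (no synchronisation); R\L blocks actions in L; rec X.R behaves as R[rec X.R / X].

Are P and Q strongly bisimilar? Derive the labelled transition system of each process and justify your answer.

LTS(P): 31 reachable states
  p0 = d.c.0 | b.d.0 | d.a.(0 | 0) + ((a.0)\{b} + a.(0 + 0) + d.(0\{a,b,c} | d.0)) | ··a··> p1, ··a··> p2, ··b··> p3, ··d··> p4, ··d··> p5, ··d··> p6
  p1 = 0 + 0 | deadlocked
  p2 = 0\{b} | deadlocked
  p3 = d.c.0 | d.0 | d.a.(0 | 0) | ··d··> p7, ··d··> p8, ··d··> p9
  p4 = 0\{a,b,c} | d.0 | ··d··> p10
  p5 = c.0 | b.d.0 | d.a.(0 | 0) | ··b··> p7, ··c··> p11, ··d··> p12
  p6 = d.c.0 | b.d.0 | a.(0 | 0) | ··a··> p13, ··b··> p9, ··d··> p12
  p7 = c.0 | d.0 | d.a.(0 | 0) | ··c··> p14, ··d··> p15, ··d··> p16
  p8 = d.c.0 | 0 | d.a.(0 | 0) | ··d··> p15, ··d··> p17
  p9 = d.c.0 | d.0 | a.(0 | 0) | ··a··> p18, ··d··> p16, ··d··> p17
  p10 = 0\{a,b,c} | 0 | deadlocked
  p11 = 0 | b.d.0 | d.a.(0 | 0) | ··b··> p14, ··d··> p19
  p12 = c.0 | b.d.0 | a.(0 | 0) | ··a··> p20, ··b··> p16, ··c··> p19
  p13 = d.c.0 | b.d.0 | (0 | 0) | ··b··> p18, ··d··> p20
  p14 = 0 | d.0 | d.a.(0 | 0) | ··d··> p21, ··d··> p22
  p15 = c.0 | 0 | d.a.(0 | 0) | ··c··> p21, ··d··> p23
  p16 = c.0 | d.0 | a.(0 | 0) | ··a··> p24, ··c··> p22, ··d··> p23
  p17 = d.c.0 | 0 | a.(0 | 0) | ··a··> p25, ··d··> p23
  p18 = d.c.0 | d.0 | (0 | 0) | ··d··> p24, ··d··> p25
  p19 = 0 | b.d.0 | a.(0 | 0) | ··a··> p26, ··b··> p22
  p20 = c.0 | b.d.0 | (0 | 0) | ··b··> p24, ··c··> p26
  p21 = 0 | 0 | d.a.(0 | 0) | ··d··> p27
  p22 = 0 | d.0 | a.(0 | 0) | ··a··> p28, ··d··> p27
  p23 = c.0 | 0 | a.(0 | 0) | ··a··> p29, ··c··> p27
  p24 = c.0 | d.0 | (0 | 0) | ··c··> p28, ··d··> p29
  p25 = d.c.0 | 0 | (0 | 0) | ··d··> p29
  p26 = 0 | b.d.0 | (0 | 0) | ··b··> p28
  p27 = 0 | 0 | a.(0 | 0) | ··a··> p30
  p28 = 0 | d.0 | (0 | 0) | ··d··> p30
  p29 = c.0 | 0 | (0 | 0) | ··c··> p30
  p30 = 0 | 0 | (0 | 0) | deadlocked
LTS(Q): 31 reachable states
  q0 = d.c.0 | b.d.0 | d.a.(0 | 0) + ((a.0)\{b} + a.(0 + 0 + 0) + d.(0\{a,b,c} | d.0)) | ··a··> q1, ··a··> q2, ··b··> q3, ··d··> q4, ··d··> q5, ··d··> q6
  q1 = 0 + 0 + 0 | deadlocked
  q2 = 0\{b} | deadlocked
  q3 = d.c.0 | d.0 | d.a.(0 | 0) | ··d··> q7, ··d··> q8, ··d··> q9
  q4 = 0\{a,b,c} | d.0 | ··d··> q10
  q5 = c.0 | b.d.0 | d.a.(0 | 0) | ··b··> q7, ··c··> q11, ··d··> q12
  q6 = d.c.0 | b.d.0 | a.(0 | 0) | ··a··> q13, ··b··> q9, ··d··> q12
  q7 = c.0 | d.0 | d.a.(0 | 0) | ··c··> q14, ··d··> q15, ··d··> q16
  q8 = d.c.0 | 0 | d.a.(0 | 0) | ··d··> q15, ··d··> q17
  q9 = d.c.0 | d.0 | a.(0 | 0) | ··a··> q18, ··d··> q16, ··d··> q17
  q10 = 0\{a,b,c} | 0 | deadlocked
  q11 = 0 | b.d.0 | d.a.(0 | 0) | ··b··> q14, ··d··> q19
  q12 = c.0 | b.d.0 | a.(0 | 0) | ··a··> q20, ··b··> q16, ··c··> q19
  q13 = d.c.0 | b.d.0 | (0 | 0) | ··b··> q18, ··d··> q20
  q14 = 0 | d.0 | d.a.(0 | 0) | ··d··> q21, ··d··> q22
  q15 = c.0 | 0 | d.a.(0 | 0) | ··c··> q21, ··d··> q23
  q16 = c.0 | d.0 | a.(0 | 0) | ··a··> q24, ··c··> q22, ··d··> q23
  q17 = d.c.0 | 0 | a.(0 | 0) | ··a··> q25, ··d··> q23
  q18 = d.c.0 | d.0 | (0 | 0) | ··d··> q24, ··d··> q25
  q19 = 0 | b.d.0 | a.(0 | 0) | ··a··> q26, ··b··> q22
  q20 = c.0 | b.d.0 | (0 | 0) | ··b··> q24, ··c··> q26
  q21 = 0 | 0 | d.a.(0 | 0) | ··d··> q27
  q22 = 0 | d.0 | a.(0 | 0) | ··a··> q28, ··d··> q27
  q23 = c.0 | 0 | a.(0 | 0) | ··a··> q29, ··c··> q27
  q24 = c.0 | d.0 | (0 | 0) | ··c··> q28, ··d··> q29
  q25 = d.c.0 | 0 | (0 | 0) | ··d··> q29
  q26 = 0 | b.d.0 | (0 | 0) | ··b··> q28
  q27 = 0 | 0 | a.(0 | 0) | ··a··> q30
  q28 = 0 | d.0 | (0 | 0) | ··d··> q30
  q29 = c.0 | 0 | (0 | 0) | ··c··> q30
  q30 = 0 | 0 | (0 | 0) | deadlocked
Partition-refinement fixed point:
  B0 = {p0, q0}
  B1 = {p5, q5}
  B2 = {p11, q11}
  B3 = {p19, q19}
  B4 = {p26, q26}
  B5 = {p28, p4, q28, q4}
  B6 = {p1, p10, p2, p30, q1, q10, q2, q30}
  B7 = {p22, q22}
  B8 = {p27, q27}
  B9 = {p14, q14}
  B10 = {p21, q21}
  B11 = {p7, q7}
  B12 = {p15, q15}
  B13 = {p23, q23}
  B14 = {p29, q29}
  B15 = {p16, q16}
  B16 = {p24, q24}
  B17 = {p12, q12}
  B18 = {p20, q20}
  B19 = {p6, q6}
  B20 = {p13, q13}
  B21 = {p18, q18}
  B22 = {p25, q25}
  B23 = {p9, q9}
  B24 = {p17, q17}
  B25 = {p3, q3}
  B26 = {p8, q8}
p0 ∈ B0, q0 ∈ B0 → same block

YES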